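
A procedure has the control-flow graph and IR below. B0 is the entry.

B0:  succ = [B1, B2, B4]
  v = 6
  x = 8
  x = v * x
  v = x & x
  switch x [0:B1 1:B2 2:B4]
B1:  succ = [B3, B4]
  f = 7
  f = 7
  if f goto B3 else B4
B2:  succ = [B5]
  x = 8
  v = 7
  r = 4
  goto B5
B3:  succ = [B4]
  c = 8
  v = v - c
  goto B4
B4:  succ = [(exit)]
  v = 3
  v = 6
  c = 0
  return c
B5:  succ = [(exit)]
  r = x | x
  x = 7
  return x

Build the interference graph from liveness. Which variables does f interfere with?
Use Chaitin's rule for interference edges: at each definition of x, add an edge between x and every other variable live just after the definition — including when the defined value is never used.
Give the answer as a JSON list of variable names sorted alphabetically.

Per-block:
  B0 def {v,x} use ∅
  B1 def {f} use ∅
  B2 def {r,v,x} use ∅
  B3 def {c,v} use {v}
  B4 def {c,v} use ∅
  B5 def {r,x} use {x}

Liveness:
  live B0: ∅→{v}
  live B1: {v}→{v}
  live B2: ∅→{x}
  live B3: {v}→∅
  live B4: ∅→∅
  live B5: {x}→∅

Interfere edges:
  c — {v}
  f — {v}
  r — {x}
  v — {c,f,x}
  x — {r,v}

N(f) = ["v"]

Answer: ["v"]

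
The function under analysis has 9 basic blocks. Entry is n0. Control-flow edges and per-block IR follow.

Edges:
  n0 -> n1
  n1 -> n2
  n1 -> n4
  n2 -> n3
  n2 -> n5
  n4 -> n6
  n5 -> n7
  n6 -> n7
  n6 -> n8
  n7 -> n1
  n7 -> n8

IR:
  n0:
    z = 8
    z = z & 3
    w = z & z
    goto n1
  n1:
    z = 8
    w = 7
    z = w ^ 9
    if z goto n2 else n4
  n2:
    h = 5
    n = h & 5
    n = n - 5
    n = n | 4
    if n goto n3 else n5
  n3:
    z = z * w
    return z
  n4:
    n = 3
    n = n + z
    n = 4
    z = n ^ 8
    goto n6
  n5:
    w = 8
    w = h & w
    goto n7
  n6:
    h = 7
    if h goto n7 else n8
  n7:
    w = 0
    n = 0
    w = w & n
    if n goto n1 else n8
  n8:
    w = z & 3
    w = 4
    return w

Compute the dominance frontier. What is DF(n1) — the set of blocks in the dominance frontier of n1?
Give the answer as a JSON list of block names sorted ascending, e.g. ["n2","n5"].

idom tree: n1←n0 n2←n1 n3←n2 n4←n1 n5←n2 n6←n4 n7←n1 n8←n1
Dom∩ at merges:
  n1: preds {n0,n7}: {n0} ∩ {n0,n1,n7} = {n0}; idom=n0
  n7: preds {n5,n6}: {n0,n1,n2,n5} ∩ {n0,n1,n4,n6} = {n0,n1}; idom=n1
  n8: preds {n6,n7}: {n0,n1,n4,n6} ∩ {n0,n1,n7} = {n0,n1}; idom=n1

DF walk-up:
  n1←n0: walk · to n0
  n1←n7: walk n7→n1 to n0
  n7←n5: walk n5→n2 to n1
  n7←n6: walk n6→n4 to n1
  n8←n6: walk n6→n4 to n1
  n8←n7: walk n7 to n1
  n0 → ∅
  n1 → {n1}
  n2 → {n7}
  n3 → ∅
  n4 → {n7,n8}
  n5 → {n7}
  n6 → {n7,n8}
  n7 → {n1,n8}
  n8 → ∅

DF(n1) = ["n1"]

Answer: ["n1"]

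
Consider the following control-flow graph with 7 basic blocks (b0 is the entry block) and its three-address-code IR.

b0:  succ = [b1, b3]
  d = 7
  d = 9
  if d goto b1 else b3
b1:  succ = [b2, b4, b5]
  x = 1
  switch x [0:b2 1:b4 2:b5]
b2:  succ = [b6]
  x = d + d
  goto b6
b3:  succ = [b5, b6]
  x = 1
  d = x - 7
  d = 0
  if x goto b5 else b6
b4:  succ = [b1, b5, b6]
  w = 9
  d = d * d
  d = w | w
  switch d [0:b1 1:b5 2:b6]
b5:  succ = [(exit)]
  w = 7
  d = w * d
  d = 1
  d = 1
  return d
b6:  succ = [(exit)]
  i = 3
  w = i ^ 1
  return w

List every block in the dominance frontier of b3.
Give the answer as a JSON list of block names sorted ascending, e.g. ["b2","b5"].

idom tree: b1←b0 b2←b1 b3←b0 b4←b1 b5←b0 b6←b0
Join-block Dom:
  b1: preds {b0,b4}: {b0} ∩ {b0,b1,b4} = {b0}; idom=b0
  b5: preds {b1,b3,b4}: {b0,b1} ∩ {b0,b3} ∩ {b0,b1,b4} = {b0}; idom=b0
  b6: preds {b2,b3,b4}: {b0,b1,b2} ∩ {b0,b3} ∩ {b0,b1,b4} = {b0}; idom=b0

DF derivation:
  join b1 pred b0: · stop@b0
  join b1 pred b4: b4→b1 stop@b0
  join b5 pred b1: b1 stop@b0
  join b5 pred b3: b3 stop@b0
  join b5 pred b4: b4→b1 stop@b0
  join b6 pred b2: b2→b1 stop@b0
  join b6 pred b3: b3 stop@b0
  join b6 pred b4: b4→b1 stop@b0
  DF(b0)=∅
  DF(b1)={b1,b5,b6}
  DF(b2)={b6}
  DF(b3)={b5,b6}
  DF(b4)={b1,b5,b6}
  DF(b5)=∅
  DF(b6)=∅

DF(b3) = ["b5", "b6"]

Answer: ["b5", "b6"]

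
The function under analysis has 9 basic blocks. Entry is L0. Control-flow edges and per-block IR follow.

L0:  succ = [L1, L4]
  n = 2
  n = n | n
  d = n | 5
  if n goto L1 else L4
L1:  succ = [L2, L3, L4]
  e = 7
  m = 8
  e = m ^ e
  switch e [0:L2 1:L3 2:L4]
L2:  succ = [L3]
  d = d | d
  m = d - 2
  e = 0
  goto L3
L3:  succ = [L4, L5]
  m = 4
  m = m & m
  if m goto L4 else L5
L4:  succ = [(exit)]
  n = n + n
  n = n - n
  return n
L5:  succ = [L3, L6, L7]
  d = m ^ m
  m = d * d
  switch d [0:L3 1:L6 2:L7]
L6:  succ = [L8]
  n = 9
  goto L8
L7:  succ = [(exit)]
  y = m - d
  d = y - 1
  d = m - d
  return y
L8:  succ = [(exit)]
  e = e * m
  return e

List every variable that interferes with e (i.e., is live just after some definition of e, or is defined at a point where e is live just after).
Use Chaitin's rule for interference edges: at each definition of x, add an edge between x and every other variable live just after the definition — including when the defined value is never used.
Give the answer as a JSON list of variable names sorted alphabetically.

Answer: ["d", "m", "n"]

Derivation:
def/use:
  L0: def={d,n} ue=∅
  L1: def={e,m} ue=∅
  L2: def={d,e,m} ue={d}
  L3: def={m} ue=∅
  L4: def={n} ue={n}
  L5: def={d,m} ue={m}
  L6: def={n} ue=∅
  L7: def={d,y} ue={d,m}
  L8: def={e} ue={e,m}

Live sets:
  L0: in=∅ out={d,n}
  L1: in={d,n} out={d,e,n}
  L2: in={d,n} out={e,n}
  L3: in={e,n} out={e,m,n}
  L4: in={n} out=∅
  L5: in={e,m,n} out={d,e,m,n}
  L6: in={e,m} out={e,m}
  L7: in={d,m} out=∅
  L8: in={e,m} out=∅

Conflict graph:
  d↔{e,m,n,y}
  e↔{d,m,n}
  m↔{d,e,n,y}
  n↔{d,e,m}
  y↔{d,m}

N(e) = ["d", "m", "n"]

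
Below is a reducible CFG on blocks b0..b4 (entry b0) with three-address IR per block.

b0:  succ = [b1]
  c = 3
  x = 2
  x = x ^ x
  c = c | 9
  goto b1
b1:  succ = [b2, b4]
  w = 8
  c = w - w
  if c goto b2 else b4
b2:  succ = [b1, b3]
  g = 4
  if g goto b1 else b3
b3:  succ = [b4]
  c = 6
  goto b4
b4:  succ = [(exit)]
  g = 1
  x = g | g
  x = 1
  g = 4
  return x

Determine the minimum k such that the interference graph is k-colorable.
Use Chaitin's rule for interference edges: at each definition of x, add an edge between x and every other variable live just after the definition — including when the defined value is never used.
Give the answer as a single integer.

def/use:
  b0: {c,x} / ∅
  b1: {c,w} / ∅
  b2: {g} / ∅
  b3: {c} / ∅
  b4: {g,x} / ∅

Backward fixpoint:
  b0: in=∅ out=∅
  b1: in=∅ out=∅
  b2: in=∅ out=∅
  b3: in=∅ out=∅
  b4: in=∅ out=∅

Interfere edges:
  c: {x}
  g: {x}
  w: ∅
  x: {c,g}

Colouring:
  lower bound: {c,x} mutually conflict ⇒ χ ≥ 2
  assign c→R1 g→R1 w→R0 x→R0 — no edge inside a register ⇒ χ ≤ 2
  χ = 2

Answer: 2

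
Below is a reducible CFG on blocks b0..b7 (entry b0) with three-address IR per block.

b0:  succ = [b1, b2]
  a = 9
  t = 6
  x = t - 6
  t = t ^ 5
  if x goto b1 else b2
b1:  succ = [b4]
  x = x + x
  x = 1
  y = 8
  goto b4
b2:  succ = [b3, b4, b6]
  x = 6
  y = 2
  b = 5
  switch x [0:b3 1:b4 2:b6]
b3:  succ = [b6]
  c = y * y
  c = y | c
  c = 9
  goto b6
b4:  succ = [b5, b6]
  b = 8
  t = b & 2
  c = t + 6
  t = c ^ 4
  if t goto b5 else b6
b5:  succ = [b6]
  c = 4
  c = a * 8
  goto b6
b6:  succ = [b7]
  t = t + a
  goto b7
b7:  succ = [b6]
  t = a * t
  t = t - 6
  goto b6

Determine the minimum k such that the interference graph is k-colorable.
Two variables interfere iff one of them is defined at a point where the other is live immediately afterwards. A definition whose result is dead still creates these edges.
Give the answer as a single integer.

Answer: 5

Analysis:
Block summaries:
  b0: def={a,t,x} ue=∅
  b1: def={x,y} ue={x}
  b2: def={b,x,y} ue=∅
  b3: def={c} ue={y}
  b4: def={b,c,t} ue=∅
  b5: def={c} ue={a}
  b6: def={t} ue={a,t}
  b7: def={t} ue={a,t}

Liveness:
  b0: in=∅ out={a,t,x}
  b1: in={a,x} out={a}
  b2: in={a,t} out={a,t,y}
  b3: in={a,t,y} out={a,t}
  b4: in={a} out={a,t}
  b5: in={a,t} out={a,t}
  b6: in={a,t} out={a,t}
  b7: in={a,t} out={a,t}

Interference:
  a — {b,c,t,x,y}
  b — {a,t,x,y}
  c — {a,t,y}
  t — {a,b,c,x,y}
  x — {a,b,t,y}
  y — {a,b,c,t,x}

Colouring:
  clique {a,b,t,x,y} ⇒ need ≥ 5
  5-colouring: R0={a}  R1={t}  R2={y}  R3={b,c}  R4={x}
  χ = 5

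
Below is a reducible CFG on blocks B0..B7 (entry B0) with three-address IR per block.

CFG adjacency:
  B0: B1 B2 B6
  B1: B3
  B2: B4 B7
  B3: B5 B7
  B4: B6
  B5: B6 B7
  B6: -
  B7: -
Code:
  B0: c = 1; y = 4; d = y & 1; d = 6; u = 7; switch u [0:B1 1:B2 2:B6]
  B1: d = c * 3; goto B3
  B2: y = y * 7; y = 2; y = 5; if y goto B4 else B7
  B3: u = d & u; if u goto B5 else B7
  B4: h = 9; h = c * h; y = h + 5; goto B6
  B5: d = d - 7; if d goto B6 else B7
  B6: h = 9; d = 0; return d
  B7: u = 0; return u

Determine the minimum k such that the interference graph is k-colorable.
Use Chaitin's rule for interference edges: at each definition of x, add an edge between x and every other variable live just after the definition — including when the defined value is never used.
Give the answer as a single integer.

Answer: 4

Derivation:
def/use:
  B0: {c,d,u,y} / ∅
  B1: {d} / {c}
  B2: {y} / {y}
  B3: {u} / {d,u}
  B4: {h,y} / {c}
  B5: {d} / {d}
  B6: {d,h} / ∅
  B7: {u} / ∅

Backward fixpoint:
  live B0: ∅→{c,u,y}
  live B1: {c,u}→{d,u}
  live B2: {c,y}→{c}
  live B3: {d,u}→{d}
  live B4: {c}→∅
  live B5: {d}→∅
  live B6: ∅→∅
  live B7: ∅→∅

Interfere edges:
  c — {d,h,u,y}
  d — {c,u,y}
  h — {c}
  u — {c,d,y}
  y — {c,d,u}

Registers:
  {c,d,u,y} pairwise interfere (4-clique) ⇒ χ ≥ 4
  4-colouring: r0={c}  r1={d,h}  r2={u}  r3={y}
  χ = 4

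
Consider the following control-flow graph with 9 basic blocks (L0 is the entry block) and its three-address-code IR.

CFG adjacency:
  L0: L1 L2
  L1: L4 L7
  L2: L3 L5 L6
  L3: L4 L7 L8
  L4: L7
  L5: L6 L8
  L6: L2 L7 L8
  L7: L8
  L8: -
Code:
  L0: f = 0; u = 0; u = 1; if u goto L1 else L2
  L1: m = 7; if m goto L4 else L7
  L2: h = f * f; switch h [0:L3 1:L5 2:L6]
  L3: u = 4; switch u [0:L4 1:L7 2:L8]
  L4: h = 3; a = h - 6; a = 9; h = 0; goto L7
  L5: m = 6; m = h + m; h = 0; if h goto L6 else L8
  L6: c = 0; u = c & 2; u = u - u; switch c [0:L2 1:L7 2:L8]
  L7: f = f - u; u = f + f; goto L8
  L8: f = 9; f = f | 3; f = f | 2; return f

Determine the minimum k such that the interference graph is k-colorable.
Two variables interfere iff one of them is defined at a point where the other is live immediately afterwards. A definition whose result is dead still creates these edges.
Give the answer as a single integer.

Answer: 4

Analysis:
Per-block:
  L0: {f,u} / ∅
  L1: {m} / ∅
  L2: {h} / {f}
  L3: {u} / ∅
  L4: {a,h} / ∅
  L5: {h,m} / {h}
  L6: {c,u} / ∅
  L7: {f,u} / {f,u}
  L8: {f} / ∅

Backward fixpoint:
  L0 li=∅ lo={f,u}
  L1 li={f,u} lo={f,u}
  L2 li={f} lo={f,h}
  L3 li={f} lo={f,u}
  L4 li={f,u} lo={f,u}
  L5 li={f,h} lo={f}
  L6 li={f} lo={f,u}
  L7 li={f,u} lo=∅
  L8 li=∅ lo=∅

Conflict graph:
  a — {f,u}
  c — {f,u}
  f — {a,c,h,m,u}
  h — {f,m,u}
  m — {f,h,u}
  u — {a,c,f,h,m}

Chromatic number:
  lower bound: {f,h,m,u} mutually conflict ⇒ χ ≥ 4
  4-colouring: R0={f}  R1={u}  R2={a,c,h}  R3={m}
  χ = 4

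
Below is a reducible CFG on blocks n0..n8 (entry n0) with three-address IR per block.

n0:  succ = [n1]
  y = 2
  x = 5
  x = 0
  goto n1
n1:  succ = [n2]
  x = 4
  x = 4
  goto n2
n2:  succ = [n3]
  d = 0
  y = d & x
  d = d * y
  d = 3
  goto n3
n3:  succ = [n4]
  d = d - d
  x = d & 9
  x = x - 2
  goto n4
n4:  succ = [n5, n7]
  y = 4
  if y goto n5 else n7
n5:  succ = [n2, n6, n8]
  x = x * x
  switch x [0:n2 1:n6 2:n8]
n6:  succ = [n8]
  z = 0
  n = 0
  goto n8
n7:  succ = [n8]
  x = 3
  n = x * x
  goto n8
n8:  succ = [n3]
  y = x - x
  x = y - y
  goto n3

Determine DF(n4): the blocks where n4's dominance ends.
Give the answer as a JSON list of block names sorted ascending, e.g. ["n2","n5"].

Answer: ["n2", "n3"]

Derivation:
idom tree: n1←n0 n2←n1 n3←n2 n4←n3 n5←n4 n6←n5 n7←n4 n8←n4
Join-block Dom:
  n2: preds {n1,n5}: {n0,n1} ∩ {n0,n1,n2,n3,n4,n5} = {n0,n1}; idom=n1
  n3: preds {n2,n8}: {n0,n1,n2} ∩ {n0,n1,n2,n3,n4,n8} = {n0,n1,n2}; idom=n2
  n8: preds {n5,n6,n7}: {n0,n1,n2,n3,n4,n5} ∩ {n0,n1,n2,n3,n4,n5,n6} ∩ {n0,n1,n2,n3,n4,n7} = {n0,n1,n2,n3,n4}; idom=n4

Frontier:
  n2←n1: walk · to n1
  n2←n5: walk n5→n4→n3→n2 to n1
  n3←n2: walk · to n2
  n3←n8: walk n8→n4→n3 to n2
  n8←n5: walk n5 to n4
  n8←n6: walk n6→n5 to n4
  n8←n7: walk n7 to n4
  DF(n0)=∅
  DF(n1)=∅
  DF(n2)={n2}
  DF(n3)={n2,n3}
  DF(n4)={n2,n3}
  DF(n5)={n2,n8}
  DF(n6)={n8}
  DF(n7)={n8}
  DF(n8)={n3}

DF(n4) = ["n2", "n3"]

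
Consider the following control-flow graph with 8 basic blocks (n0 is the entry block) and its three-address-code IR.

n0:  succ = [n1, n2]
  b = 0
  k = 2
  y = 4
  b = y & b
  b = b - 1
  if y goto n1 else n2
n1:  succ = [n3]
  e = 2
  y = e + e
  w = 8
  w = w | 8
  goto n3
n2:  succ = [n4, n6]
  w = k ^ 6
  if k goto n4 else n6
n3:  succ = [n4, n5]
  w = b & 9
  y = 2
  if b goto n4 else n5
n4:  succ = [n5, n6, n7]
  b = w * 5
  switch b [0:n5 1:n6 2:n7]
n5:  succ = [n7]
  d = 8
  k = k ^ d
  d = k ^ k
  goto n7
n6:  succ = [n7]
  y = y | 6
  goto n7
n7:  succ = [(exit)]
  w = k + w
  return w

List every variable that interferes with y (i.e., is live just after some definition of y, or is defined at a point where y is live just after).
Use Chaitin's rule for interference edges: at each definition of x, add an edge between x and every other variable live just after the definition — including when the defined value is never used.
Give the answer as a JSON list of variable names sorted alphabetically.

Answer: ["b", "k", "w"]

Analysis:
def/use:
  n0: {b,k,y} / ∅
  n1: {e,w,y} / ∅
  n2: {w} / {k}
  n3: {w,y} / {b}
  n4: {b} / {w}
  n5: {d,k} / {k}
  n6: {y} / {y}
  n7: {w} / {k,w}

Live sets:
  n0 li=∅ lo={b,k,y}
  n1 li={b,k} lo={b,k}
  n2 li={k,y} lo={k,w,y}
  n3 li={b,k} lo={k,w,y}
  n4 li={k,w,y} lo={k,w,y}
  n5 li={k,w} lo={k,w}
  n6 li={k,w,y} lo={k,w}
  n7 li={k,w} lo=∅

Conflict graph:
  b: {e,k,w,y}
  d: {k,w}
  e: {b,k}
  k: {b,d,e,w,y}
  w: {b,d,k,y}
  y: {b,k,w}

N(y) = ["b", "k", "w"]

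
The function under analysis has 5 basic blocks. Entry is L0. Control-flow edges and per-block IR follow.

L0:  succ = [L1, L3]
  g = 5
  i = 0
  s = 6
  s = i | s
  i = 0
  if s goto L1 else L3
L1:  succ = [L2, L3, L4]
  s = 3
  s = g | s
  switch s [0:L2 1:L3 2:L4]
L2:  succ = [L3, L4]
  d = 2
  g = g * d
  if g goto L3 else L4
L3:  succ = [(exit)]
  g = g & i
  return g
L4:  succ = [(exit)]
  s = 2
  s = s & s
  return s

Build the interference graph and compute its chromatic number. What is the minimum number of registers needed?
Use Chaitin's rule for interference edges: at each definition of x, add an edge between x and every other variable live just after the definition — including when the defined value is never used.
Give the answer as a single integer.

Answer: 3

Analysis:
def/use:
  L0: {g,i,s} / ∅
  L1: {s} / {g}
  L2: {d,g} / {g}
  L3: {g} / {g,i}
  L4: {s} / ∅

Live sets:
  L0 li=∅ lo={g,i}
  L1 li={g,i} lo={g,i}
  L2 li={g,i} lo={g,i}
  L3 li={g,i} lo=∅
  L4 li=∅ lo=∅

Interference:
  d: {g,i}
  g: {d,i,s}
  i: {d,g,s}
  s: {g,i}

Colouring:
  lower bound: {d,g,i} mutually conflict ⇒ χ ≥ 3
  3-colouring: R0={g}  R1={i}  R2={d,s}
  χ = 3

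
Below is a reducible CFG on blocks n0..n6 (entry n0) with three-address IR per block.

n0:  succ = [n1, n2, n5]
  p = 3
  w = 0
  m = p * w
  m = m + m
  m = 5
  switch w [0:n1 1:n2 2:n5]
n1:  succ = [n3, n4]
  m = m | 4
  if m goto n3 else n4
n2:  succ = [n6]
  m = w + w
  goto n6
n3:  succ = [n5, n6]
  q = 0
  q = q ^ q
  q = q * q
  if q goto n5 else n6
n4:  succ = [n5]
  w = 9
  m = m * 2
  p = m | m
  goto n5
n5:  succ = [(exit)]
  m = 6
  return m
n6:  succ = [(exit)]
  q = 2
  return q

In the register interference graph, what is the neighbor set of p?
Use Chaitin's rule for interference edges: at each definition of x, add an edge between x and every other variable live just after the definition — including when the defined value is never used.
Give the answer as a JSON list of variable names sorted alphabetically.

Answer: ["w"]

Analysis:
Block summaries:
  n0: def={m,p,w} ue=∅
  n1: def={m} ue={m}
  n2: def={m} ue={w}
  n3: def={q} ue=∅
  n4: def={m,p,w} ue={m}
  n5: def={m} ue=∅
  n6: def={q} ue=∅

Live sets:
  n0 li=∅ lo={m,w}
  n1 li={m} lo={m}
  n2 li={w} lo=∅
  n3 li=∅ lo=∅
  n4 li={m} lo=∅
  n5 li=∅ lo=∅
  n6 li=∅ lo=∅

Conflict graph:
  m — {w}
  p — {w}
  q — ∅
  w — {m,p}

N(p) = ["w"]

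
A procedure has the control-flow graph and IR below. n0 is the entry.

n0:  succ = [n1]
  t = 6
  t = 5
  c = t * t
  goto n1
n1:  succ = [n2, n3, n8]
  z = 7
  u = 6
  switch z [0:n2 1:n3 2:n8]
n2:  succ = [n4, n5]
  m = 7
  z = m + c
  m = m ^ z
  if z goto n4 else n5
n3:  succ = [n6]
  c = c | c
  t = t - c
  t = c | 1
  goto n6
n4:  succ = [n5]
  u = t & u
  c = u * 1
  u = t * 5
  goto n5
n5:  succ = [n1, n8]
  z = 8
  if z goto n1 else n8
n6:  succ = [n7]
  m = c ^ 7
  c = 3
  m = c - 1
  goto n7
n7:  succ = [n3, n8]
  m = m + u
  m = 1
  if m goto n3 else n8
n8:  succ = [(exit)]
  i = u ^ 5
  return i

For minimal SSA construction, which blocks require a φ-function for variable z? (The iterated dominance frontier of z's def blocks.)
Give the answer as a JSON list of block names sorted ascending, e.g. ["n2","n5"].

idom tree: n1←n0 n2←n1 n3←n1 n4←n2 n5←n2 n6←n3 n7←n6 n8←n1
Dom∩ at merges:
  n1: preds {n0,n5}: {n0} ∩ {n0,n1,n2,n5} = {n0}; idom=n0
  n3: preds {n1,n7}: {n0,n1} ∩ {n0,n1,n3,n6,n7} = {n0,n1}; idom=n1
  n5: preds {n2,n4}: {n0,n1,n2} ∩ {n0,n1,n2,n4} = {n0,n1,n2}; idom=n2
  n8: preds {n1,n5,n7}: {n0,n1} ∩ {n0,n1,n2,n5} ∩ {n0,n1,n3,n6,n7} = {n0,n1}; idom=n1

Frontier:
  n1←n0: walk · to n0
  n1←n5: walk n5→n2→n1 to n0
  n3←n1: walk · to n1
  n3←n7: walk n7→n6→n3 to n1
  n5←n2: walk · to n2
  n5←n4: walk n4 to n2
  n8←n1: walk · to n1
  n8←n5: walk n5→n2 to n1
  n8←n7: walk n7→n6→n3 to n1
  DF(n0)=∅
  DF(n1)={n1}
  DF(n2)={n1,n8}
  DF(n3)={n3,n8}
  DF(n4)={n5}
  DF(n5)={n1,n8}
  DF(n6)={n3,n8}
  DF(n7)={n3,n8}
  DF(n8)=∅

φ for z: defs {n1,n2,n5}
  DF⁺ = {n1,n8}

Answer: ["n1", "n8"]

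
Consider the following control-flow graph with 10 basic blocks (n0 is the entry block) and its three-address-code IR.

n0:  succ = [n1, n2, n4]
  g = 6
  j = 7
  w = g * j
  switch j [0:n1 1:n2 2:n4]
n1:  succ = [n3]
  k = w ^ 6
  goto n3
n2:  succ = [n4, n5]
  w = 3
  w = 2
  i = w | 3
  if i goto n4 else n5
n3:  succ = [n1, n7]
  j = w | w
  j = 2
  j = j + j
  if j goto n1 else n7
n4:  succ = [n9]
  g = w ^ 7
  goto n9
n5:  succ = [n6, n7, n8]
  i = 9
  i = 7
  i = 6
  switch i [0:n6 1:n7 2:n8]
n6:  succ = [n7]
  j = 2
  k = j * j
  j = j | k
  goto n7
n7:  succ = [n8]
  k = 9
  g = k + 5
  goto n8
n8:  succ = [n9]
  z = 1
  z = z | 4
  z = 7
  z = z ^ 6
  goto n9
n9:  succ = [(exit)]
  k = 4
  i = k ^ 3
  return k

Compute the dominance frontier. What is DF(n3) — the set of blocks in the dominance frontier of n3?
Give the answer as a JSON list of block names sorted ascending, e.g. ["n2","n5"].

idom tree: n1←n0 n2←n0 n3←n1 n4←n0 n5←n2 n6←n5 n7←n0 n8←n0 n9←n0
Dom∩ at merges:
  n1: preds {n0,n3}: {n0} ∩ {n0,n1,n3} = {n0}; idom=n0
  n4: preds {n0,n2}: {n0} ∩ {n0,n2} = {n0}; idom=n0
  n7: preds {n3,n5,n6}: {n0,n1,n3} ∩ {n0,n2,n5} ∩ {n0,n2,n5,n6} = {n0}; idom=n0
  n8: preds {n5,n7}: {n0,n2,n5} ∩ {n0,n7} = {n0}; idom=n0
  n9: preds {n4,n8}: {n0,n4} ∩ {n0,n8} = {n0}; idom=n0

Frontier:
  join n1 pred n0: · stop@n0
  join n1 pred n3: n3→n1 stop@n0
  join n4 pred n0: · stop@n0
  join n4 pred n2: n2 stop@n0
  join n7 pred n3: n3→n1 stop@n0
  join n7 pred n5: n5→n2 stop@n0
  join n7 pred n6: n6→n5→n2 stop@n0
  join n8 pred n5: n5→n2 stop@n0
  join n8 pred n7: n7 stop@n0
  join n9 pred n4: n4 stop@n0
  join n9 pred n8: n8 stop@n0
  DF(n0)=∅
  DF(n1)={n1,n7}
  DF(n2)={n4,n7,n8}
  DF(n3)={n1,n7}
  DF(n4)={n9}
  DF(n5)={n7,n8}
  DF(n6)={n7}
  DF(n7)={n8}
  DF(n8)={n9}
  DF(n9)=∅

DF(n3) = ["n1", "n7"]

Answer: ["n1", "n7"]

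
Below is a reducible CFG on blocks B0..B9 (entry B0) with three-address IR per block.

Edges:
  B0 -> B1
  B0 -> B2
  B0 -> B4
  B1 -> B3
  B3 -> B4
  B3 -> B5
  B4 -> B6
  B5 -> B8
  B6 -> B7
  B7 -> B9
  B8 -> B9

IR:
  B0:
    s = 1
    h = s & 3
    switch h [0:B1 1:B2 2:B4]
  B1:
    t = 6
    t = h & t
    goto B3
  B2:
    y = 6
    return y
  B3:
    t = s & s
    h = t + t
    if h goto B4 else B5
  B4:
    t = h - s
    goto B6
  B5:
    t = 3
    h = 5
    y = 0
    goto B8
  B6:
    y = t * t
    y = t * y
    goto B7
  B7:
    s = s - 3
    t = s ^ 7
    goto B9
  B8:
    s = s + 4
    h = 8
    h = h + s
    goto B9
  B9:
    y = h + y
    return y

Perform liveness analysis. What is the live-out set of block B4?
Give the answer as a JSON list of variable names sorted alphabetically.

Answer: ["h", "s", "t"]

Analysis:
Per-block:
  B0: def={h,s} ue=∅
  B1: def={t} ue={h}
  B2: def={y} ue=∅
  B3: def={h,t} ue={s}
  B4: def={t} ue={h,s}
  B5: def={h,t,y} ue=∅
  B6: def={y} ue={t}
  B7: def={s,t} ue={s}
  B8: def={h,s} ue={s}
  B9: def={y} ue={h,y}

Backward fixpoint:
  B0 li=∅ lo={h,s}
  B1 li={h,s} lo={s}
  B2 li=∅ lo=∅
  B3 li={s} lo={h,s}
  B4 li={h,s} lo={h,s,t}
  B5 li={s} lo={s,y}
  B6 li={h,s,t} lo={h,s,y}
  B7 li={h,s,y} lo={h,y}
  B8 li={s,y} lo={h,y}
  B9 li={h,y} lo=∅

live-out(B4) = ["h", "s", "t"]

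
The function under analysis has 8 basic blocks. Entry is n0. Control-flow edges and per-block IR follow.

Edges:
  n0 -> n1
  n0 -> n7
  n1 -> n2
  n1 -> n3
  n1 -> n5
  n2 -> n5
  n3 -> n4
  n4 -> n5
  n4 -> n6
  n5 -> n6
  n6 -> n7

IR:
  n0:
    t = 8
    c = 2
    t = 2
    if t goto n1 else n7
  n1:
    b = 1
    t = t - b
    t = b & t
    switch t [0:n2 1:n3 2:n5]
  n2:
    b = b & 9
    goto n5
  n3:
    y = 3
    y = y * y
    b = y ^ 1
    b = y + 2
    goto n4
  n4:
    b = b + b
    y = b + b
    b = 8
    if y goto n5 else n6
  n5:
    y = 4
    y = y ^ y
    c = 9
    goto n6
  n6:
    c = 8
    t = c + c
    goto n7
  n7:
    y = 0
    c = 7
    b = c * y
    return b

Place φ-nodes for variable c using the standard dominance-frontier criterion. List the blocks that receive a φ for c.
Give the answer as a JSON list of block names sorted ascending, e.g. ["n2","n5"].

idom tree: n1←n0 n2←n1 n3←n1 n4←n3 n5←n1 n6←n1 n7←n0
Dom∩ at merges:
  n5: preds {n1,n2,n4}: {n0,n1} ∩ {n0,n1,n2} ∩ {n0,n1,n3,n4} = {n0,n1}; idom=n1
  n6: preds {n4,n5}: {n0,n1,n3,n4} ∩ {n0,n1,n5} = {n0,n1}; idom=n1
  n7: preds {n0,n6}: {n0} ∩ {n0,n1,n6} = {n0}; idom=n0

DF derivation:
  join n5 pred n1: · stop@n1
  join n5 pred n2: n2 stop@n1
  join n5 pred n4: n4→n3 stop@n1
  join n6 pred n4: n4→n3 stop@n1
  join n6 pred n5: n5 stop@n1
  join n7 pred n0: · stop@n0
  join n7 pred n6: n6→n1 stop@n0
  n0: DF=∅
  n1: DF={n7}
  n2: DF={n5}
  n3: DF={n5,n6}
  n4: DF={n5,n6}
  n5: DF={n6}
  n6: DF={n7}
  n7: DF=∅

φ for c: defs {n0,n5,n6,n7}
  DF⁺ = {n6,n7}

Answer: ["n6", "n7"]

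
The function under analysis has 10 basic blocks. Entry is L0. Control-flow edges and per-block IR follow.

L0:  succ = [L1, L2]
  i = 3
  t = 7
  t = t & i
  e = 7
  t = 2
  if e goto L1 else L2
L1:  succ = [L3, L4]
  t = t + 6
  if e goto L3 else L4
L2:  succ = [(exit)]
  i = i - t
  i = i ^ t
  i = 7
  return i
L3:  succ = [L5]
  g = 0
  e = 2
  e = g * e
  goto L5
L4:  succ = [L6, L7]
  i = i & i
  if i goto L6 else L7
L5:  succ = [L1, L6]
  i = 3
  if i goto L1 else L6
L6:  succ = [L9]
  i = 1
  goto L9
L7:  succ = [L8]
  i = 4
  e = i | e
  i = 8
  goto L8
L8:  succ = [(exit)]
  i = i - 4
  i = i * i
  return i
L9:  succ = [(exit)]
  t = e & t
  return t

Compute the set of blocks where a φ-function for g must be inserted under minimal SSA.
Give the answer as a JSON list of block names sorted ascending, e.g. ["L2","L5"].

Answer: ["L1", "L6"]

Analysis:
idom tree: L1←L0 L2←L0 L3←L1 L4←L1 L5←L3 L6←L1 L7←L4 L8←L7 L9←L6
Dom at joins:
  L1: preds {L0,L5}: {L0} ∩ {L0,L1,L3,L5} = {L0}; idom=L0
  L6: preds {L4,L5}: {L0,L1,L4} ∩ {L0,L1,L3,L5} = {L0,L1}; idom=L1

DF walk-up:
  join L1 pred L0: · stop@L0
  join L1 pred L5: L5→L3→L1 stop@L0
  join L6 pred L4: L4 stop@L1
  join L6 pred L5: L5→L3 stop@L1
  DF(L0)=∅
  DF(L1)={L1}
  DF(L2)=∅
  DF(L3)={L1,L6}
  DF(L4)={L6}
  DF(L5)={L1,L6}
  DF(L6)=∅
  DF(L7)=∅
  DF(L8)=∅
  DF(L9)=∅

φ for g: defs {L3}
  DF⁺ = {L1,L6}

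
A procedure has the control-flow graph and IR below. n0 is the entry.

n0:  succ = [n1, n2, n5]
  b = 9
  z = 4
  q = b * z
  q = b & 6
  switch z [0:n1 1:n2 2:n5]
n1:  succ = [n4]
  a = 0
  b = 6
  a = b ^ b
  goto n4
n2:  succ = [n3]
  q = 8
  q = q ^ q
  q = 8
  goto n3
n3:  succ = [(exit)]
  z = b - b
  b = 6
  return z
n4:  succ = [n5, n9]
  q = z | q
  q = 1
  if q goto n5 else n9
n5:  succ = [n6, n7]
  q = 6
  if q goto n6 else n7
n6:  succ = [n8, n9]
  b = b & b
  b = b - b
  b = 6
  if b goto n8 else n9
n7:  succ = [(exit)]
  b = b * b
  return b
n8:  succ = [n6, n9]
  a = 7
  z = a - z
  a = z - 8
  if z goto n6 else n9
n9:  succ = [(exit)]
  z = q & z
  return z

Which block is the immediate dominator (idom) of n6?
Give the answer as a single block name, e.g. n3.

idom tree: n1←n0 n2←n0 n3←n2 n4←n1 n5←n0 n6←n5 n7←n5 n8←n6 n9←n0
Dom at joins:
  n5: preds {n0,n4}: {n0} ∩ {n0,n1,n4} = {n0}; idom=n0
  n6: preds {n5,n8}: {n0,n5} ∩ {n0,n5,n6,n8} = {n0,n5}; idom=n5
  n9: preds {n4,n6,n8}: {n0,n1,n4} ∩ {n0,n5,n6} ∩ {n0,n5,n6,n8} = {n0}; idom=n0

idom(n6) = n5

Answer: n5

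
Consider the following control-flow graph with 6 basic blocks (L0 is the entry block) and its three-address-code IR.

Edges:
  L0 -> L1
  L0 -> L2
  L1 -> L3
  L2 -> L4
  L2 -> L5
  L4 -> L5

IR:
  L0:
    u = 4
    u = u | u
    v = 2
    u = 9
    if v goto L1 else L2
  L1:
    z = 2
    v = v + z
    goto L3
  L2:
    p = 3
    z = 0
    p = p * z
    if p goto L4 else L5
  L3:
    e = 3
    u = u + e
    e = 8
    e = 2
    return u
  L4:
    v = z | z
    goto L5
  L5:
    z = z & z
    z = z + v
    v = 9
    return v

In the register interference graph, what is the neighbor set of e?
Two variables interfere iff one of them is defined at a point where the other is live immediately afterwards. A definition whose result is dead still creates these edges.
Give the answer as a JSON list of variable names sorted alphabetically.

Block summaries:
  L0 def {u,v} use ∅
  L1 def {v,z} use {v}
  L2 def {p,z} use ∅
  L3 def {e,u} use {u}
  L4 def {v} use {z}
  L5 def {v,z} use {v,z}

Liveness:
  L0 li=∅ lo={u,v}
  L1 li={u,v} lo={u}
  L2 li={v} lo={v,z}
  L3 li={u} lo=∅
  L4 li={z} lo={v,z}
  L5 li={v,z} lo=∅

Conflict graph:
  e: {u}
  p: {v,z}
  u: {e,v,z}
  v: {p,u,z}
  z: {p,u,v}

N(e) = ["u"]

Answer: ["u"]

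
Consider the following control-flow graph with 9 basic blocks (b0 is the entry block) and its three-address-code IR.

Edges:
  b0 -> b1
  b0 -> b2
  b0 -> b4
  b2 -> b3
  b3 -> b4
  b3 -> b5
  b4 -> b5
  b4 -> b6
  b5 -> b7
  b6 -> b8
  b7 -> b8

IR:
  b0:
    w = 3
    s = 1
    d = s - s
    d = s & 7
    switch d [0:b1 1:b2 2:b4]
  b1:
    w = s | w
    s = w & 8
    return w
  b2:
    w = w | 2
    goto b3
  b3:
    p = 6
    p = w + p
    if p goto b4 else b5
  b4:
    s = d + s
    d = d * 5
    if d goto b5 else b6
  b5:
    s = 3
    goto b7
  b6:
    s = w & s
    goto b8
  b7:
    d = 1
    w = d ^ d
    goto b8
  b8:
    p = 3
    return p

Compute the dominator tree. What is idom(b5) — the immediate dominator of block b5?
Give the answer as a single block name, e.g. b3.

Answer: b0

Analysis:
idom tree: b1←b0 b2←b0 b3←b2 b4←b0 b5←b0 b6←b4 b7←b5 b8←b0
Dom∩ at merges:
  b4: preds {b0,b3}: {b0} ∩ {b0,b2,b3} = {b0}; idom=b0
  b5: preds {b3,b4}: {b0,b2,b3} ∩ {b0,b4} = {b0}; idom=b0
  b8: preds {b6,b7}: {b0,b4,b6} ∩ {b0,b5,b7} = {b0}; idom=b0

idom(b5) = b0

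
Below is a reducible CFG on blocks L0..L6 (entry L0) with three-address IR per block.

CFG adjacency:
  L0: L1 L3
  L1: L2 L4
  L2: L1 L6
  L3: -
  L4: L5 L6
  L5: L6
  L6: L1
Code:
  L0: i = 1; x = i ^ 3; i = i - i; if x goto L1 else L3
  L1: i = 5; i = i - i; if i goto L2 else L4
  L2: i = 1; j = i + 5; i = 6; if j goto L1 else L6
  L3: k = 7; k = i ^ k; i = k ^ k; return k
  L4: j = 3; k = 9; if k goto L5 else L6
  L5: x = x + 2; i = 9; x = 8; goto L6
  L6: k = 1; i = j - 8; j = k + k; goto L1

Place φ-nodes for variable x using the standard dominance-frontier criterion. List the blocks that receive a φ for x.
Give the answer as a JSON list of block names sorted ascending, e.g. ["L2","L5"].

Answer: ["L1", "L6"]

Analysis:
idom tree: L1←L0 L2←L1 L3←L0 L4←L1 L5←L4 L6←L1
Dom at joins:
  L1: preds {L0,L2,L6}: {L0} ∩ {L0,L1,L2} ∩ {L0,L1,L6} = {L0}; idom=L0
  L6: preds {L2,L4,L5}: {L0,L1,L2} ∩ {L0,L1,L4} ∩ {L0,L1,L4,L5} = {L0,L1}; idom=L1

DF walk-up:
  L1←L0: walk · to L0
  L1←L2: walk L2→L1 to L0
  L1←L6: walk L6→L1 to L0
  L6←L2: walk L2 to L1
  L6←L4: walk L4 to L1
  L6←L5: walk L5→L4 to L1
  L0 → ∅
  L1 → {L1}
  L2 → {L1,L6}
  L3 → ∅
  L4 → {L6}
  L5 → {L6}
  L6 → {L1}

φ for x: defs {L0,L5}
  DF⁺ = {L1,L6}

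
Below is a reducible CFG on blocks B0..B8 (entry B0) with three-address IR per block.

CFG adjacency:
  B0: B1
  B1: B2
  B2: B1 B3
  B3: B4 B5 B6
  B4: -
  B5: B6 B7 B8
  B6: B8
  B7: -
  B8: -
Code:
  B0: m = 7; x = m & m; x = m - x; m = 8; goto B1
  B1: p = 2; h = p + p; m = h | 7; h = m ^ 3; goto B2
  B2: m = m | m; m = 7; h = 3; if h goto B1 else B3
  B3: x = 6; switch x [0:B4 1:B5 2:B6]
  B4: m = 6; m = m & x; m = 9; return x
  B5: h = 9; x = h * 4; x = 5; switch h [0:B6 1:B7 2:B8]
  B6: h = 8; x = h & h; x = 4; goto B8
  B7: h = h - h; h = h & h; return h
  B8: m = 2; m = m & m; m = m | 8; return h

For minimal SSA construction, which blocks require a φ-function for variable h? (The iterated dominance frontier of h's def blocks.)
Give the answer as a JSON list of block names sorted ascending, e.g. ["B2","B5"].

idom tree: B1←B0 B2←B1 B3←B2 B4←B3 B5←B3 B6←B3 B7←B5 B8←B3
Dom∩ at merges:
  B1: preds {B0,B2}: {B0} ∩ {B0,B1,B2} = {B0}; idom=B0
  B6: preds {B3,B5}: {B0,B1,B2,B3} ∩ {B0,B1,B2,B3,B5} = {B0,B1,B2,B3}; idom=B3
  B8: preds {B5,B6}: {B0,B1,B2,B3,B5} ∩ {B0,B1,B2,B3,B6} = {B0,B1,B2,B3}; idom=B3

DF walk-up:
  B1←B0: walk · to B0
  B1←B2: walk B2→B1 to B0
  B6←B3: walk · to B3
  B6←B5: walk B5 to B3
  B8←B5: walk B5 to B3
  B8←B6: walk B6 to B3
  B0 → ∅
  B1 → {B1}
  B2 → {B1}
  B3 → ∅
  B4 → ∅
  B5 → {B6,B8}
  B6 → {B8}
  B7 → ∅
  B8 → ∅

φ for h: defs {B1,B2,B5,B6,B7}
  DF⁺ = {B1,B6,B8}

Answer: ["B1", "B6", "B8"]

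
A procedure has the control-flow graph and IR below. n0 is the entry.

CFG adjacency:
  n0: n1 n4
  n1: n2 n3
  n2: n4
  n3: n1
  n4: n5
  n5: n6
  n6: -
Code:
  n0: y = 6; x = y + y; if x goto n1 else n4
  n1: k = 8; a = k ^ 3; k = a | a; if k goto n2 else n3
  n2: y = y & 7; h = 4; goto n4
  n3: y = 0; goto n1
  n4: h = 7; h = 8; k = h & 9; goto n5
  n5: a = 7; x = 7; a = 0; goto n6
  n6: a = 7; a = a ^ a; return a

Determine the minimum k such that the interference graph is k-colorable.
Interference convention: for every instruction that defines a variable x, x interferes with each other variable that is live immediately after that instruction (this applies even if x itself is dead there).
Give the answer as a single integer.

Answer: 2

Working:
Per-block:
  n0: {x,y} / ∅
  n1: {a,k} / ∅
  n2: {h,y} / {y}
  n3: {y} / ∅
  n4: {h,k} / ∅
  n5: {a,x} / ∅
  n6: {a} / ∅

Live sets:
  n0 li=∅ lo={y}
  n1 li={y} lo={y}
  n2 li={y} lo=∅
  n3 li=∅ lo={y}
  n4 li=∅ lo=∅
  n5 li=∅ lo=∅
  n6 li=∅ lo=∅

Interference:
  a — {y}
  h — ∅
  k — {y}
  x — {y}
  y — {a,k,x}

Chromatic number:
  {a,y} pairwise interfere (2-clique) ⇒ χ ≥ 2
  2-colouring: c0={h,y}  c1={a,k,x}
  χ = 2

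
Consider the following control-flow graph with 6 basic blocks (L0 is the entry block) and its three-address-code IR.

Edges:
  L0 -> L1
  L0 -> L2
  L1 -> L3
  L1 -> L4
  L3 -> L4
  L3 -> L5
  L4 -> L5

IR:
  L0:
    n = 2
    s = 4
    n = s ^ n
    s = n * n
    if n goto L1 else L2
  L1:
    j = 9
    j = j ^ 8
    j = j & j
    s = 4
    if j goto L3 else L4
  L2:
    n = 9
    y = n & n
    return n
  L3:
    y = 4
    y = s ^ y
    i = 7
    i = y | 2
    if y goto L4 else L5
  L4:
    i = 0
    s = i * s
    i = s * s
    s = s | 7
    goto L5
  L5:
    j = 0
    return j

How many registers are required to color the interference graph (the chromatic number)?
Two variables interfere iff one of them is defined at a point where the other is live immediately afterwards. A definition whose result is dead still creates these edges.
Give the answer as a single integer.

Answer: 3

Derivation:
Per-block:
  L0 def {n,s} use ∅
  L1 def {j,s} use ∅
  L2 def {n,y} use ∅
  L3 def {i,y} use {s}
  L4 def {i,s} use {s}
  L5 def {j} use ∅

Live sets:
  L0 li=∅ lo=∅
  L1 li=∅ lo={s}
  L2 li=∅ lo=∅
  L3 li={s} lo={s}
  L4 li={s} lo=∅
  L5 li=∅ lo=∅

Interfere edges:
  i: {s,y}
  j: {s}
  n: {s,y}
  s: {i,j,n,y}
  y: {i,n,s}

Chromatic number:
  lower bound: {i,s,y} mutually conflict ⇒ χ ≥ 3
  assign i→c2 j→c1 n→c2 s→c0 y→c1 — no edge inside a register ⇒ χ ≤ 3
  χ = 3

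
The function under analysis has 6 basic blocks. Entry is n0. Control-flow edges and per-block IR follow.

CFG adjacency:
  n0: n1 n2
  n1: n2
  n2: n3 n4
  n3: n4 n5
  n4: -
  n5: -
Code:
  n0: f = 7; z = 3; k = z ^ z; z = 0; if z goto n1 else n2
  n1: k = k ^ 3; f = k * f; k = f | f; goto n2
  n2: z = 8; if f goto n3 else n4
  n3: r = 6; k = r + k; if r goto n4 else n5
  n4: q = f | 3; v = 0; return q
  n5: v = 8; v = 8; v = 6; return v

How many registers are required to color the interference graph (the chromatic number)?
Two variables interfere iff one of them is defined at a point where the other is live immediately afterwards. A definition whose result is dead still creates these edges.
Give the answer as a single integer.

Per-block:
  n0: {f,k,z} / ∅
  n1: {f,k} / {f,k}
  n2: {z} / {f}
  n3: {k,r} / {k}
  n4: {q,v} / {f}
  n5: {v} / ∅

Backward fixpoint:
  live n0: ∅→{f,k}
  live n1: {f,k}→{f,k}
  live n2: {f,k}→{f,k}
  live n3: {f,k}→{f}
  live n4: {f}→∅
  live n5: ∅→∅

Interference:
  f — {k,r,z}
  k — {f,r,z}
  q — {v}
  r — {f,k}
  v — {q}
  z — {f,k}

Chromatic number:
  {f,k,r} pairwise interfere (3-clique) ⇒ χ ≥ 3
  3-colouring: c0={f,q}  c1={k,v}  c2={r,z}
  χ = 3

Answer: 3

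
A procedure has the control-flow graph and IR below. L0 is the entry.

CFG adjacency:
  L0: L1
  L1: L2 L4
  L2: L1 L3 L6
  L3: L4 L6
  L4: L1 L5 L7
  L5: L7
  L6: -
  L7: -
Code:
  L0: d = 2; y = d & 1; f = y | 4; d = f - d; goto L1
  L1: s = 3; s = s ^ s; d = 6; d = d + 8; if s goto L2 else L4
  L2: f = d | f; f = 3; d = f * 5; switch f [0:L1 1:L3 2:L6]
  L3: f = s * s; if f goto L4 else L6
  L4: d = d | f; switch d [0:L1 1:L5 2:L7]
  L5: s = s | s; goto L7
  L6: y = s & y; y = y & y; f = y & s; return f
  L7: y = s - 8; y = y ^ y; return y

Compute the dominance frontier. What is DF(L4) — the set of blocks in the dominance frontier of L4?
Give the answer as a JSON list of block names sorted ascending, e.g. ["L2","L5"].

idom tree: L1←L0 L2←L1 L3←L2 L4←L1 L5←L4 L6←L2 L7←L4
Dom at joins:
  L1: preds {L0,L2,L4}: {L0} ∩ {L0,L1,L2} ∩ {L0,L1,L4} = {L0}; idom=L0
  L4: preds {L1,L3}: {L0,L1} ∩ {L0,L1,L2,L3} = {L0,L1}; idom=L1
  L6: preds {L2,L3}: {L0,L1,L2} ∩ {L0,L1,L2,L3} = {L0,L1,L2}; idom=L2
  L7: preds {L4,L5}: {L0,L1,L4} ∩ {L0,L1,L4,L5} = {L0,L1,L4}; idom=L4

DF derivation:
  join L1 pred L0: · stop@L0
  join L1 pred L2: L2→L1 stop@L0
  join L1 pred L4: L4→L1 stop@L0
  join L4 pred L1: · stop@L1
  join L4 pred L3: L3→L2 stop@L1
  join L6 pred L2: · stop@L2
  join L6 pred L3: L3 stop@L2
  join L7 pred L4: · stop@L4
  join L7 pred L5: L5 stop@L4
  L0 → ∅
  L1 → {L1}
  L2 → {L1,L4}
  L3 → {L4,L6}
  L4 → {L1}
  L5 → {L7}
  L6 → ∅
  L7 → ∅

DF(L4) = ["L1"]

Answer: ["L1"]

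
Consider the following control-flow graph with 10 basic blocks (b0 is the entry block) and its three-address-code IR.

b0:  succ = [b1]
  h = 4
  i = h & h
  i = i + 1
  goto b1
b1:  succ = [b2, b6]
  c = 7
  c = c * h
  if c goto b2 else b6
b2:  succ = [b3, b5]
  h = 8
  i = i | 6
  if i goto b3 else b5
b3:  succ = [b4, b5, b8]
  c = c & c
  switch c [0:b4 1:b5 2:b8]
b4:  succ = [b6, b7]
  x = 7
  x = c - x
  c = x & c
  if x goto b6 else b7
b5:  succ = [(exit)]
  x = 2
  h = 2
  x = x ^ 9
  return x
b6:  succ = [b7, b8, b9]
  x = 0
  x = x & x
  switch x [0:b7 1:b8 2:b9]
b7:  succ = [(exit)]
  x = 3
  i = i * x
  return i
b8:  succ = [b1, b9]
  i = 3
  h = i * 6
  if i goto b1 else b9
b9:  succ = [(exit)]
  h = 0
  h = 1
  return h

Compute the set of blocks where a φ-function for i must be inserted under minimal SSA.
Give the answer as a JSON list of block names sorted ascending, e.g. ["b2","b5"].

idom tree: b1←b0 b2←b1 b3←b2 b4←b3 b5←b2 b6←b1 b7←b1 b8←b1 b9←b1
Dom∩ at merges:
  b1: preds {b0,b8}: {b0} ∩ {b0,b1,b8} = {b0}; idom=b0
  b5: preds {b2,b3}: {b0,b1,b2} ∩ {b0,b1,b2,b3} = {b0,b1,b2}; idom=b2
  b6: preds {b1,b4}: {b0,b1} ∩ {b0,b1,b2,b3,b4} = {b0,b1}; idom=b1
  b7: preds {b4,b6}: {b0,b1,b2,b3,b4} ∩ {b0,b1,b6} = {b0,b1}; idom=b1
  b8: preds {b3,b6}: {b0,b1,b2,b3} ∩ {b0,b1,b6} = {b0,b1}; idom=b1
  b9: preds {b6,b8}: {b0,b1,b6} ∩ {b0,b1,b8} = {b0,b1}; idom=b1

Frontier:
  join b1 pred b0: · stop@b0
  join b1 pred b8: b8→b1 stop@b0
  join b5 pred b2: · stop@b2
  join b5 pred b3: b3 stop@b2
  join b6 pred b1: · stop@b1
  join b6 pred b4: b4→b3→b2 stop@b1
  join b7 pred b4: b4→b3→b2 stop@b1
  join b7 pred b6: b6 stop@b1
  join b8 pred b3: b3→b2 stop@b1
  join b8 pred b6: b6 stop@b1
  join b9 pred b6: b6 stop@b1
  join b9 pred b8: b8 stop@b1
  DF(b0)=∅
  DF(b1)={b1}
  DF(b2)={b6,b7,b8}
  DF(b3)={b5,b6,b7,b8}
  DF(b4)={b6,b7}
  DF(b5)=∅
  DF(b6)={b7,b8,b9}
  DF(b7)=∅
  DF(b8)={b1,b9}
  DF(b9)=∅

φ for i: defs {b0,b2,b7,b8}
  DF⁺ = {b1,b6,b7,b8,b9}

Answer: ["b1", "b6", "b7", "b8", "b9"]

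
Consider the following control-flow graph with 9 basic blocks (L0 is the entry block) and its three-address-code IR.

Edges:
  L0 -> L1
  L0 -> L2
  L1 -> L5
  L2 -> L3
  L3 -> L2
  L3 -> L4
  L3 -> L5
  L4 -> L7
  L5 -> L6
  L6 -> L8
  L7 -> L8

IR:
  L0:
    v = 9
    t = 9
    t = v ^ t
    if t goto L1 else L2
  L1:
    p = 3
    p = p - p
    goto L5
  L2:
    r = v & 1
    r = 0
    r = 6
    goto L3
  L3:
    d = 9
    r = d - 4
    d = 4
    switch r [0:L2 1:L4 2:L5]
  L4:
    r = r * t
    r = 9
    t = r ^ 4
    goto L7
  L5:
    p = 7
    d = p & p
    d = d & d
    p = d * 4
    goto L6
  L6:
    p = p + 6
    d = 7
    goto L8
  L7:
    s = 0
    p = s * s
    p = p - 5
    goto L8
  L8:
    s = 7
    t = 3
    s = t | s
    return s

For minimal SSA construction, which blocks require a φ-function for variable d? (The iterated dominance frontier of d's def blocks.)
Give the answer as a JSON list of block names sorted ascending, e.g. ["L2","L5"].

Answer: ["L2", "L5", "L8"]

Derivation:
idom tree: L1←L0 L2←L0 L3←L2 L4←L3 L5←L0 L6←L5 L7←L4 L8←L0
Dom∩ at merges:
  L2: preds {L0,L3}: {L0} ∩ {L0,L2,L3} = {L0}; idom=L0
  L5: preds {L1,L3}: {L0,L1} ∩ {L0,L2,L3} = {L0}; idom=L0
  L8: preds {L6,L7}: {L0,L5,L6} ∩ {L0,L2,L3,L4,L7} = {L0}; idom=L0

Frontier:
  join L2 pred L0: · stop@L0
  join L2 pred L3: L3→L2 stop@L0
  join L5 pred L1: L1 stop@L0
  join L5 pred L3: L3→L2 stop@L0
  join L8 pred L6: L6→L5 stop@L0
  join L8 pred L7: L7→L4→L3→L2 stop@L0
  L0: DF=∅
  L1: DF={L5}
  L2: DF={L2,L5,L8}
  L3: DF={L2,L5,L8}
  L4: DF={L8}
  L5: DF={L8}
  L6: DF={L8}
  L7: DF={L8}
  L8: DF=∅

φ for d: defs {L3,L5,L6}
  DF⁺ = {L2,L5,L8}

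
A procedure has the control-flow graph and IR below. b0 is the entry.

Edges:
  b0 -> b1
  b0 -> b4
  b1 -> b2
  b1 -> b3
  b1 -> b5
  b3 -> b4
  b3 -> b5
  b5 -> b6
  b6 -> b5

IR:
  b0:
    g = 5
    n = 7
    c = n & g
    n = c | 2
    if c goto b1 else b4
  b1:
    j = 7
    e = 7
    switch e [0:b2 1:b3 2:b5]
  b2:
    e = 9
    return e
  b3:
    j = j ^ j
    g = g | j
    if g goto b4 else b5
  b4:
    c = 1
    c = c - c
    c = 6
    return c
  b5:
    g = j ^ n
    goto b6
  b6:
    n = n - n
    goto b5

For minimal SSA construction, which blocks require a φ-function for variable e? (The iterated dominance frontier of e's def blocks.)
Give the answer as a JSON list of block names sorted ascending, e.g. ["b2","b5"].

Answer: ["b4"]

Working:
idom tree: b1←b0 b2←b1 b3←b1 b4←b0 b5←b1 b6←b5
Dom∩ at merges:
  b4: preds {b0,b3}: {b0} ∩ {b0,b1,b3} = {b0}; idom=b0
  b5: preds {b1,b3,b6}: {b0,b1} ∩ {b0,b1,b3} ∩ {b0,b1,b5,b6} = {b0,b1}; idom=b1

Frontier:
  b4←b0: walk · to b0
  b4←b3: walk b3→b1 to b0
  b5←b1: walk · to b1
  b5←b3: walk b3 to b1
  b5←b6: walk b6→b5 to b1
  b0: DF=∅
  b1: DF={b4}
  b2: DF=∅
  b3: DF={b4,b5}
  b4: DF=∅
  b5: DF={b5}
  b6: DF={b5}

φ for e: defs {b1,b2}
  DF⁺ = {b4}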